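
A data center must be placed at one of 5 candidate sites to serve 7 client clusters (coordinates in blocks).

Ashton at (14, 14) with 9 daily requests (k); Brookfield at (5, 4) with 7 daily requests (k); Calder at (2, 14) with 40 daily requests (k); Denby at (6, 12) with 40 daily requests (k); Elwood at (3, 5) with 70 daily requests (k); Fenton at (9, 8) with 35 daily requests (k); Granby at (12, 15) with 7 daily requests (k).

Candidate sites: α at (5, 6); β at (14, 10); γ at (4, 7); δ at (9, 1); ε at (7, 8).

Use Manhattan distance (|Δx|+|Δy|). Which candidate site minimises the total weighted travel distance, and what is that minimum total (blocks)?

Total weighted distance at each candidate:
  α (5, 6): total = 1419
  β (14, 10): total = 2595
  γ (4, 7): total = 1353
  δ (9, 1): total = 2635
  ε (7, 8): total = 1443
Minimum is at γ with total 1353 blocks.

γ, total 1353 blocks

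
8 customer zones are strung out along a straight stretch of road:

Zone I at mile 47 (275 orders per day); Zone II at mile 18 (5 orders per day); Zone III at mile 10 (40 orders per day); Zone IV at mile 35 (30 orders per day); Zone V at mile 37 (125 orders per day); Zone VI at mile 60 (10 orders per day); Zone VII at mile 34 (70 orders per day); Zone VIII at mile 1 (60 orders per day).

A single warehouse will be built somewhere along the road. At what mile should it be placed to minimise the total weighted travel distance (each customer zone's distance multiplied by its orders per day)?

For a sum of weighted absolute distances on a line, the optimum is the weighted median (not the mean). Total weight W = 615; half-weight = 307.5.
Sort by position and accumulate weight:
  mile 1 (Zone VIII, w=60) → cum 60
  mile 10 (Zone III, w=40) → cum 100
  mile 18 (Zone II, w=5) → cum 105
  mile 34 (Zone VII, w=70) → cum 175
  mile 35 (Zone IV, w=30) → cum 205
  mile 37 (Zone V, w=125) → cum 330  ≥ 307.5 → median here
  mile 47 (Zone I, w=275) → cum 605
  mile 60 (Zone VI, w=10) → cum 615
Optimal location: mile 37.

x = 37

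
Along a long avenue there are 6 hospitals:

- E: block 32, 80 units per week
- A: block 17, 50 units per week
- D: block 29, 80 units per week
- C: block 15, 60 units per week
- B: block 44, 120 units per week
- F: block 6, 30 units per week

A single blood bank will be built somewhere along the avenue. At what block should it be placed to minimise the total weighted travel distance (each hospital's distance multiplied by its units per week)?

For a sum of weighted absolute distances on a line, the optimum is the weighted median (not the mean). Total weight W = 420; half-weight = 210.
Sort by position and accumulate weight:
  block 6 (F, w=30) → cum 30
  block 15 (C, w=60) → cum 90
  block 17 (A, w=50) → cum 140
  block 29 (D, w=80) → cum 220  ≥ 210 → median here
  block 32 (E, w=80) → cum 300
  block 44 (B, w=120) → cum 420
Optimal location: block 29.

x = 29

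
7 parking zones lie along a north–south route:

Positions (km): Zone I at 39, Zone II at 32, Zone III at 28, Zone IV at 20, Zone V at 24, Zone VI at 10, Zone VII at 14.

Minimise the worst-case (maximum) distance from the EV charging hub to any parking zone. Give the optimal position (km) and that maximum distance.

The 1-center on a line is the midpoint of the two extreme points: leftmost at 10, rightmost at 39.
Optimal location = (10 + 39)/2 = 24.5; maximum distance = (39 − 10)/2 = 14.5.

location 24.5, max distance 14.5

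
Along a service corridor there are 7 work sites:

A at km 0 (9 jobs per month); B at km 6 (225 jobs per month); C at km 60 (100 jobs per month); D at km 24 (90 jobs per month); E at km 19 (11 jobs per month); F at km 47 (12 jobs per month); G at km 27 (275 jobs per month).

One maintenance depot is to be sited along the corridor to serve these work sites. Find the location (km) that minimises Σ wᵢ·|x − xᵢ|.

x = 27

For a sum of weighted absolute distances on a line, the optimum is the weighted median (not the mean). Total weight W = 722; half-weight = 361.
Sort by position and accumulate weight:
  km 0 (A, w=9) → cum 9
  km 6 (B, w=225) → cum 234
  km 19 (E, w=11) → cum 245
  km 24 (D, w=90) → cum 335
  km 27 (G, w=275) → cum 610  ≥ 361 → median here
  km 47 (F, w=12) → cum 622
  km 60 (C, w=100) → cum 722
Optimal location: km 27.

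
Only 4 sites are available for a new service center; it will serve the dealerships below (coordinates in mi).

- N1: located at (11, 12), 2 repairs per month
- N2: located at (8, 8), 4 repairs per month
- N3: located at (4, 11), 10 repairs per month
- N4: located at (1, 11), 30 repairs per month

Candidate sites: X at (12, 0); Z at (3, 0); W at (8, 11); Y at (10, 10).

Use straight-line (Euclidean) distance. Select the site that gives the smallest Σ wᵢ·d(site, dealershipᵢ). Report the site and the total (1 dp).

Total weighted distance at each candidate:
  X (12, 0): total = 662.6
  Z (3, 0): total = 512.4
  W (8, 11): total = 268.3
  Y (10, 10): total = 348.3
Minimum is at W with total 268.3 mi.

W, total 268.3 mi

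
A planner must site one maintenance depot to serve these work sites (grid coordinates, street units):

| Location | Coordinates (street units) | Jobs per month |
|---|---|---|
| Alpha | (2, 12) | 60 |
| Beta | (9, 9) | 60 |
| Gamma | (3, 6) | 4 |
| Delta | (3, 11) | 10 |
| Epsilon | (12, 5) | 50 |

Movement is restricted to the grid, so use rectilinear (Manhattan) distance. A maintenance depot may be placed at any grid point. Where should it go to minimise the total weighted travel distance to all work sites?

(9, 9)

Manhattan distance separates: Σwᵢ(|x−xᵢ|+|y−yᵢ|) = Σwᵢ|x−xᵢ| + Σwᵢ|y−yᵢ|, so x and y are optimised independently as 1-D weighted medians.
Total weight W = 184; half = 92.
x-coordinate, sorted with cumulative weight:
  x=2 (Alpha, w=60) cum 60
  x=3 (Gamma, w=4) cum 64
  x=3 (Delta, w=10) cum 74
  x=9 (Beta, w=60) cum 134  ← median
  x=12 (Epsilon, w=50) cum 184
⇒ x* = 9
y-coordinate, sorted with cumulative weight:
  y=5 (Epsilon, w=50) cum 50
  y=6 (Gamma, w=4) cum 54
  y=9 (Beta, w=60) cum 114  ← median
  y=11 (Delta, w=10) cum 124
  y=12 (Alpha, w=60) cum 184
⇒ y* = 9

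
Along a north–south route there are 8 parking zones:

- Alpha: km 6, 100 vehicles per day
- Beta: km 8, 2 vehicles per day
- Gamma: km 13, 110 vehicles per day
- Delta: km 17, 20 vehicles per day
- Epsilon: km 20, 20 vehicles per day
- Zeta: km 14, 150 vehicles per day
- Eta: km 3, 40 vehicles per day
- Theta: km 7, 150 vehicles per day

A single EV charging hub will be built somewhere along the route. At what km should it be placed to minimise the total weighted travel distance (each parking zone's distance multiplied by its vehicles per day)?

x = 13

For a sum of weighted absolute distances on a line, the optimum is the weighted median (not the mean). Total weight W = 592; half-weight = 296.
Sort by position and accumulate weight:
  km 3 (Eta, w=40) → cum 40
  km 6 (Alpha, w=100) → cum 140
  km 7 (Theta, w=150) → cum 290
  km 8 (Beta, w=2) → cum 292
  km 13 (Gamma, w=110) → cum 402  ≥ 296 → median here
  km 14 (Zeta, w=150) → cum 552
  km 17 (Delta, w=20) → cum 572
  km 20 (Epsilon, w=20) → cum 592
Optimal location: km 13.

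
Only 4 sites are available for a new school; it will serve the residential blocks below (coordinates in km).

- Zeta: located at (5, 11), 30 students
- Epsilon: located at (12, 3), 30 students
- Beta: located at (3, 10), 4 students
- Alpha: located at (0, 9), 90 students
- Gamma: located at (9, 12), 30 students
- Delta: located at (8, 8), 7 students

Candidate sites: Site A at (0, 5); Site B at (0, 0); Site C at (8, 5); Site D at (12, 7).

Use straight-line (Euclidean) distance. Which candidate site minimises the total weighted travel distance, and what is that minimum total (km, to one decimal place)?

Site A, total 1384.5 km

Total weighted distance at each candidate:
  Site A (0, 5): total = 1384.5
  Site B (0, 0): total = 2114.5
  Site C (8, 5): total = 1401.8
  Site D (12, 7): total = 1698.5
Minimum is at Site A with total 1384.5 km.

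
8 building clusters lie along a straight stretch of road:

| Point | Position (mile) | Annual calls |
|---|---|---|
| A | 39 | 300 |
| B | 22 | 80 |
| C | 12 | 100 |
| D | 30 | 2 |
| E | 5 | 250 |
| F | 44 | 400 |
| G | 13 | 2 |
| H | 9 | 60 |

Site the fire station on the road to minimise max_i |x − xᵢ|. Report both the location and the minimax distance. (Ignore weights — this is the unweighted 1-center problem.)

location 24.5, max distance 19.5

The 1-center on a line is the midpoint of the two extreme points: leftmost at 5, rightmost at 44.
Optimal location = (5 + 44)/2 = 24.5; maximum distance = (44 − 5)/2 = 19.5.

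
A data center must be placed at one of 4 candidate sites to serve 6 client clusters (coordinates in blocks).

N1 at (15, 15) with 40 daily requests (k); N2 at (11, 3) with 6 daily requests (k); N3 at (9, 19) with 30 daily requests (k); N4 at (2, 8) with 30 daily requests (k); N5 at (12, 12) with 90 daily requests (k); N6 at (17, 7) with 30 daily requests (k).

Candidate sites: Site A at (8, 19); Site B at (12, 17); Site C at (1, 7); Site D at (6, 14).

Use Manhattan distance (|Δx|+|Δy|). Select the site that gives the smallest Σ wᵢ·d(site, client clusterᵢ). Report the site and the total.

Total weighted distance at each candidate:
  Site A (8, 19): total = 2714
  Site B (12, 17): total = 1910
  Site C (1, 7): total = 3544
  Site D (6, 14): total = 2296
Minimum is at Site B with total 1910 blocks.

Site B, total 1910 blocks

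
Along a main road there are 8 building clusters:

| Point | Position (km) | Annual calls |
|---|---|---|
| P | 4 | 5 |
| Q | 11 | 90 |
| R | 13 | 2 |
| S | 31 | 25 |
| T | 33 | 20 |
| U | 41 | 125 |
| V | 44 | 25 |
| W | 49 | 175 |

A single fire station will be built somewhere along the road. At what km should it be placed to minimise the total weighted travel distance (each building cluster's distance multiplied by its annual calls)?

For a sum of weighted absolute distances on a line, the optimum is the weighted median (not the mean). Total weight W = 467; half-weight = 233.5.
Sort by position and accumulate weight:
  km 4 (P, w=5) → cum 5
  km 11 (Q, w=90) → cum 95
  km 13 (R, w=2) → cum 97
  km 31 (S, w=25) → cum 122
  km 33 (T, w=20) → cum 142
  km 41 (U, w=125) → cum 267  ≥ 233.5 → median here
  km 44 (V, w=25) → cum 292
  km 49 (W, w=175) → cum 467
Optimal location: km 41.

x = 41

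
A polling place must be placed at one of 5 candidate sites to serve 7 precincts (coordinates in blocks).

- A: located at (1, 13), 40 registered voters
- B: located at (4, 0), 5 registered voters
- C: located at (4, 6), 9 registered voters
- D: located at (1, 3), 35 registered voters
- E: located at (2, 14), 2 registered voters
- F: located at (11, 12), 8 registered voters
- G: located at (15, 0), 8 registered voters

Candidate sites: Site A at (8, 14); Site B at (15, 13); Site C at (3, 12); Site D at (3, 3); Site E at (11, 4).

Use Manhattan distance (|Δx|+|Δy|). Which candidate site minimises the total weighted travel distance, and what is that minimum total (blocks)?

Total weighted distance at each candidate:
  Site A (8, 14): total = 1368
  Site B (15, 13): total = 1854
  Site C (3, 12): total = 895
  Site D (3, 3): total = 886
  Site E (11, 4): total = 1447
Minimum is at Site D with total 886 blocks.

Site D, total 886 blocks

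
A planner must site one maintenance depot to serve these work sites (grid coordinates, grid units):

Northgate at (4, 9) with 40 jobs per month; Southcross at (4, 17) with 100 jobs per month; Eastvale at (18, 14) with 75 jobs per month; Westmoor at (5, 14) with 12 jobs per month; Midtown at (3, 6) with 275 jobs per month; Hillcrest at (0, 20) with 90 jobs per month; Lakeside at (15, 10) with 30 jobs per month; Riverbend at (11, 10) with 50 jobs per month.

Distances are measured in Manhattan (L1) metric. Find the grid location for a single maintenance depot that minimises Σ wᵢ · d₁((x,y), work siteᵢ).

(3, 10)

Manhattan distance separates: Σwᵢ(|x−xᵢ|+|y−yᵢ|) = Σwᵢ|x−xᵢ| + Σwᵢ|y−yᵢ|, so x and y are optimised independently as 1-D weighted medians.
Total weight W = 672; half = 336.
x-coordinate, sorted with cumulative weight:
  x=0 (Hillcrest, w=90) cum 90
  x=3 (Midtown, w=275) cum 365  ← median
  x=4 (Northgate, w=40) cum 405
  x=4 (Southcross, w=100) cum 505
  x=5 (Westmoor, w=12) cum 517
  x=11 (Riverbend, w=50) cum 567
  x=15 (Lakeside, w=30) cum 597
  x=18 (Eastvale, w=75) cum 672
⇒ x* = 3
y-coordinate, sorted with cumulative weight:
  y=6 (Midtown, w=275) cum 275
  y=9 (Northgate, w=40) cum 315
  y=10 (Lakeside, w=30) cum 345  ← median
  y=10 (Riverbend, w=50) cum 395
  y=14 (Eastvale, w=75) cum 470
  y=14 (Westmoor, w=12) cum 482
  y=17 (Southcross, w=100) cum 582
  y=20 (Hillcrest, w=90) cum 672
⇒ y* = 10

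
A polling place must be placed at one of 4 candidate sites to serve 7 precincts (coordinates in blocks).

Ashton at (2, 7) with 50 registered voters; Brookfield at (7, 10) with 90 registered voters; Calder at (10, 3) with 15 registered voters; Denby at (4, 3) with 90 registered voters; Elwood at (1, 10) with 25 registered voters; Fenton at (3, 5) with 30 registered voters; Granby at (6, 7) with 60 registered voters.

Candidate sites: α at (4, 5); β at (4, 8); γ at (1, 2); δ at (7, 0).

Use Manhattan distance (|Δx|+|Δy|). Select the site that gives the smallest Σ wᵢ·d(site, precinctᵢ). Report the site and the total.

β, total 1640 blocks

Total weighted distance at each candidate:
  α (4, 5): total = 1690
  β (4, 8): total = 1640
  γ (1, 2): total = 3020
  δ (7, 0): total = 3280
Minimum is at β with total 1640 blocks.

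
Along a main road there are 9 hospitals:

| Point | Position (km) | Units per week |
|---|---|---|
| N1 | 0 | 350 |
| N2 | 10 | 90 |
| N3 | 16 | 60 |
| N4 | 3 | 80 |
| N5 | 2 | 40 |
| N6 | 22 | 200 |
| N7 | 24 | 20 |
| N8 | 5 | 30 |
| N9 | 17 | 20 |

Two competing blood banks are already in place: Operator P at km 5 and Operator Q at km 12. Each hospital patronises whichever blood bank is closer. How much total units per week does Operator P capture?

The indifferent point is the midpoint (5+12)/2 = 8.5; hospitals left of it (closer to Operator P at 5) go to Operator P, those right go to Operator Q.
  N1 at 0 (w=350) → Operator P
  N5 at 2 (w=40) → Operator P
  N4 at 3 (w=80) → Operator P
  N8 at 5 (w=30) → Operator P
  N2 at 10 (w=90) → Operator Q
  N3 at 16 (w=60) → Operator Q
  N9 at 17 (w=20) → Operator Q
  N6 at 22 (w=200) → Operator Q
  N7 at 24 (w=20) → Operator Q
Operator P captures 500; Operator Q captures 390.

500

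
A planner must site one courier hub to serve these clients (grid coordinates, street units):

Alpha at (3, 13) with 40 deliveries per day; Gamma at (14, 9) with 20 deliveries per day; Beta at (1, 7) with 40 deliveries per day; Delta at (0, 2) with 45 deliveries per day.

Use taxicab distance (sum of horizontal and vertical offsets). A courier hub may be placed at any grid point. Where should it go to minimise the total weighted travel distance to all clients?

Manhattan distance separates: Σwᵢ(|x−xᵢ|+|y−yᵢ|) = Σwᵢ|x−xᵢ| + Σwᵢ|y−yᵢ|, so x and y are optimised independently as 1-D weighted medians.
Total weight W = 145; half = 72.5.
x-coordinate, sorted with cumulative weight:
  x=0 (Delta, w=45) cum 45
  x=1 (Beta, w=40) cum 85  ← median
  x=3 (Alpha, w=40) cum 125
  x=14 (Gamma, w=20) cum 145
⇒ x* = 1
y-coordinate, sorted with cumulative weight:
  y=2 (Delta, w=45) cum 45
  y=7 (Beta, w=40) cum 85  ← median
  y=9 (Gamma, w=20) cum 105
  y=13 (Alpha, w=40) cum 145
⇒ y* = 7

(1, 7)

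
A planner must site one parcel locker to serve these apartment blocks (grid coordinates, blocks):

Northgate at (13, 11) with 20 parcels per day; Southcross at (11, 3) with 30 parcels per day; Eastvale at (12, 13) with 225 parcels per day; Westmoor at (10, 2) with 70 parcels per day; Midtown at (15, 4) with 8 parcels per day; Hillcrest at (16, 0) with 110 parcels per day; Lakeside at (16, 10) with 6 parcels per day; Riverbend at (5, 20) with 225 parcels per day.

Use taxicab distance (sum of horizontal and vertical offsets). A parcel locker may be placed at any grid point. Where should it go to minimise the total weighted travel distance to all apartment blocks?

Manhattan distance separates: Σwᵢ(|x−xᵢ|+|y−yᵢ|) = Σwᵢ|x−xᵢ| + Σwᵢ|y−yᵢ|, so x and y are optimised independently as 1-D weighted medians.
Total weight W = 694; half = 347.
x-coordinate, sorted with cumulative weight:
  x=5 (Riverbend, w=225) cum 225
  x=10 (Westmoor, w=70) cum 295
  x=11 (Southcross, w=30) cum 325
  x=12 (Eastvale, w=225) cum 550  ← median
  x=13 (Northgate, w=20) cum 570
  x=15 (Midtown, w=8) cum 578
  x=16 (Hillcrest, w=110) cum 688
  x=16 (Lakeside, w=6) cum 694
⇒ x* = 12
y-coordinate, sorted with cumulative weight:
  y=0 (Hillcrest, w=110) cum 110
  y=2 (Westmoor, w=70) cum 180
  y=3 (Southcross, w=30) cum 210
  y=4 (Midtown, w=8) cum 218
  y=10 (Lakeside, w=6) cum 224
  y=11 (Northgate, w=20) cum 244
  y=13 (Eastvale, w=225) cum 469  ← median
  y=20 (Riverbend, w=225) cum 694
⇒ y* = 13

(12, 13)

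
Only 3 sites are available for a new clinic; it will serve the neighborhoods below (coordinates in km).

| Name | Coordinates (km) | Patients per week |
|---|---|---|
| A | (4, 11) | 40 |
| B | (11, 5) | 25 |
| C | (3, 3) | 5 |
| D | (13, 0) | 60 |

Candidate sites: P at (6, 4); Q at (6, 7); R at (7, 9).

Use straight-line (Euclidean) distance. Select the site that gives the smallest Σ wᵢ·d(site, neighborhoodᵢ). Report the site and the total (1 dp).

Total weighted distance at each candidate:
  P (6, 4): total = 918.2
  Q (6, 7): total = 932.5
  R (7, 9): total = 970.7
Minimum is at P with total 918.2 km.

P, total 918.2 km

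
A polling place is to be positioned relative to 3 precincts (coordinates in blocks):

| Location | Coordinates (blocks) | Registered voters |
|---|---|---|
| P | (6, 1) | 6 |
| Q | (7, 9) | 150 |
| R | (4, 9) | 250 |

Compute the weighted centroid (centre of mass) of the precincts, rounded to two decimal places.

The minimiser of Σwᵢ‖p−pᵢ‖² is the weighted centroid p* = (Σwᵢpᵢ)/(Σwᵢ).
Σwᵢ = 406.
Σwᵢxᵢ = 6·6 + 150·7 + 250·4 = 2086.
Σwᵢyᵢ = 6·1 + 150·9 + 250·9 = 3606.
x* = 2086/406 = 5.14, y* = 3606/406 = 8.88.

(5.14, 8.88)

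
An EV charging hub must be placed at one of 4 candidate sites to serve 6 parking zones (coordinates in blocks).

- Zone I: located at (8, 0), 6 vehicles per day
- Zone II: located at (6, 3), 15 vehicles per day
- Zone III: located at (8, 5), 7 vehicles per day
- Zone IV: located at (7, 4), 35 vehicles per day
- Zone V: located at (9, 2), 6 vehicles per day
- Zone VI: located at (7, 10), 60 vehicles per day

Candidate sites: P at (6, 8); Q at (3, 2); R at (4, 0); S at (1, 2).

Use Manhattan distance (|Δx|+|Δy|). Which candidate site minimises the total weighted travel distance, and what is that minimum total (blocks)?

P, total 579 blocks

Total weighted distance at each candidate:
  P (6, 8): total = 579
  Q (3, 2): total = 1124
  R (4, 0): total = 1229
  S (1, 2): total = 1382
Minimum is at P with total 579 blocks.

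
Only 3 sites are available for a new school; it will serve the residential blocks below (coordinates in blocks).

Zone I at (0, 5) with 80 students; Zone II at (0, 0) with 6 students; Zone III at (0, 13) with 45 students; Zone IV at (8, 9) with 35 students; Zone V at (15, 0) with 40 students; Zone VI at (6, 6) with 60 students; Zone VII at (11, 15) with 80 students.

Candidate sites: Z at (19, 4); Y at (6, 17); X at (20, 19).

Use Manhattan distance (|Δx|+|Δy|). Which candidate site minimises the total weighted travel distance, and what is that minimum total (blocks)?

Y, total 4638 blocks

Total weighted distance at each candidate:
  Z (19, 4): total = 6298
  Y (6, 17): total = 4638
  X (20, 19): total = 8514
Minimum is at Y with total 4638 blocks.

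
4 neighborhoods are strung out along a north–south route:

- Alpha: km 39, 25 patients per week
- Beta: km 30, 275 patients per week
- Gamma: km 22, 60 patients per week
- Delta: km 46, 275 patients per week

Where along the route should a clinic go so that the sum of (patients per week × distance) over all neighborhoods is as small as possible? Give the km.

x = 30

For a sum of weighted absolute distances on a line, the optimum is the weighted median (not the mean). Total weight W = 635; half-weight = 317.5.
Sort by position and accumulate weight:
  km 22 (Gamma, w=60) → cum 60
  km 30 (Beta, w=275) → cum 335  ≥ 317.5 → median here
  km 39 (Alpha, w=25) → cum 360
  km 46 (Delta, w=275) → cum 635
Optimal location: km 30.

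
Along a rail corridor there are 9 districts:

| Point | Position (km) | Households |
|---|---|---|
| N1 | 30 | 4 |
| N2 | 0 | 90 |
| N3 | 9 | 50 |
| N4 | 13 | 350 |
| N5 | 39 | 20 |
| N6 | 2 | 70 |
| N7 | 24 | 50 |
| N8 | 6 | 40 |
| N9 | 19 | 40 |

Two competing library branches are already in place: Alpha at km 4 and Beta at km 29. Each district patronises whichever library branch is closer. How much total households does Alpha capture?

600

The indifferent point is the midpoint (4+29)/2 = 16.5; districts left of it (closer to Alpha at 4) go to Alpha, those right go to Beta.
  N2 at 0 (w=90) → Alpha
  N6 at 2 (w=70) → Alpha
  N8 at 6 (w=40) → Alpha
  N3 at 9 (w=50) → Alpha
  N4 at 13 (w=350) → Alpha
  N9 at 19 (w=40) → Beta
  N7 at 24 (w=50) → Beta
  N1 at 30 (w=4) → Beta
  N5 at 39 (w=20) → Beta
Alpha captures 600; Beta captures 114.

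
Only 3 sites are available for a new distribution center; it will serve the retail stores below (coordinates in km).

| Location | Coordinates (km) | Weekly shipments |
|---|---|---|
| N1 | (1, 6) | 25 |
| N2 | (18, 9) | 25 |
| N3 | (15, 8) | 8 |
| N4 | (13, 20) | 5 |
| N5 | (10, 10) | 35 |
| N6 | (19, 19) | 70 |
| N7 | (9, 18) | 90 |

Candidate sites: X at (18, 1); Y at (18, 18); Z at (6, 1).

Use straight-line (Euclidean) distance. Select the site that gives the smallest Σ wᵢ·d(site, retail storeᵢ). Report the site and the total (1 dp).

Y, total 2160.6 km

Total weighted distance at each candidate:
  X (18, 1): total = 4216.7
  Y (18, 18): total = 2160.6
  Z (6, 1): total = 4182.4
Minimum is at Y with total 2160.6 km.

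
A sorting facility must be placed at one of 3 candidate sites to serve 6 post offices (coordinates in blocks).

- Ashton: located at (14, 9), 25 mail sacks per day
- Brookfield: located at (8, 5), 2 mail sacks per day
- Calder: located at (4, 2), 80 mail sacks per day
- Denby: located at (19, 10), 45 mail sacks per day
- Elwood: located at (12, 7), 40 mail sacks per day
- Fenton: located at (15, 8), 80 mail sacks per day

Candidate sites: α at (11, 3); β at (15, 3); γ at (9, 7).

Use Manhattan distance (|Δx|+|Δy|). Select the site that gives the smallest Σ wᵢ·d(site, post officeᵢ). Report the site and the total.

γ, total 2246 blocks

Total weighted distance at each candidate:
  α (11, 3): total = 2470
  β (15, 3): total = 2328
  γ (9, 7): total = 2246
Minimum is at γ with total 2246 blocks.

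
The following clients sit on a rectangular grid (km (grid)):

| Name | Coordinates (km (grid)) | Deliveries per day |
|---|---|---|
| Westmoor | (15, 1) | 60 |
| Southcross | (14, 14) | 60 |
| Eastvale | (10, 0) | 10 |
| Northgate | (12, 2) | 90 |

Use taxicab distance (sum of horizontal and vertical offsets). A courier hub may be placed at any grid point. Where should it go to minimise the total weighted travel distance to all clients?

(14, 2)

Manhattan distance separates: Σwᵢ(|x−xᵢ|+|y−yᵢ|) = Σwᵢ|x−xᵢ| + Σwᵢ|y−yᵢ|, so x and y are optimised independently as 1-D weighted medians.
Total weight W = 220; half = 110.
x-coordinate, sorted with cumulative weight:
  x=10 (Eastvale, w=10) cum 10
  x=12 (Northgate, w=90) cum 100
  x=14 (Southcross, w=60) cum 160  ← median
  x=15 (Westmoor, w=60) cum 220
⇒ x* = 14
y-coordinate, sorted with cumulative weight:
  y=0 (Eastvale, w=10) cum 10
  y=1 (Westmoor, w=60) cum 70
  y=2 (Northgate, w=90) cum 160  ← median
  y=14 (Southcross, w=60) cum 220
⇒ y* = 2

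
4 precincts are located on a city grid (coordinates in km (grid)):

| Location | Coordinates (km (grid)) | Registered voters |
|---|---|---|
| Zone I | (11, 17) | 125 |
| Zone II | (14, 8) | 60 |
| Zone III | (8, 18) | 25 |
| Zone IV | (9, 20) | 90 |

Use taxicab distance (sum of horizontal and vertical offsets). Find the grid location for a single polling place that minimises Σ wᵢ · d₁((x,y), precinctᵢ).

Manhattan distance separates: Σwᵢ(|x−xᵢ|+|y−yᵢ|) = Σwᵢ|x−xᵢ| + Σwᵢ|y−yᵢ|, so x and y are optimised independently as 1-D weighted medians.
Total weight W = 300; half = 150.
x-coordinate, sorted with cumulative weight:
  x=8 (Zone III, w=25) cum 25
  x=9 (Zone IV, w=90) cum 115
  x=11 (Zone I, w=125) cum 240  ← median
  x=14 (Zone II, w=60) cum 300
⇒ x* = 11
y-coordinate, sorted with cumulative weight:
  y=8 (Zone II, w=60) cum 60
  y=17 (Zone I, w=125) cum 185  ← median
  y=18 (Zone III, w=25) cum 210
  y=20 (Zone IV, w=90) cum 300
⇒ y* = 17

(11, 17)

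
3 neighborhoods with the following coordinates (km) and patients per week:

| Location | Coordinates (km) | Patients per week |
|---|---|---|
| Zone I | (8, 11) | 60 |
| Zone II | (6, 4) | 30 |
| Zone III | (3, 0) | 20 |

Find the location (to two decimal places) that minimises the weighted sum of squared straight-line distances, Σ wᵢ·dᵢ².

The minimiser of Σwᵢ‖p−pᵢ‖² is the weighted centroid p* = (Σwᵢpᵢ)/(Σwᵢ).
Σwᵢ = 110.
Σwᵢxᵢ = 60·8 + 30·6 + 20·3 = 720.
Σwᵢyᵢ = 60·11 + 30·4 + 20·0 = 780.
x* = 720/110 = 6.55, y* = 780/110 = 7.09.

(6.55, 7.09)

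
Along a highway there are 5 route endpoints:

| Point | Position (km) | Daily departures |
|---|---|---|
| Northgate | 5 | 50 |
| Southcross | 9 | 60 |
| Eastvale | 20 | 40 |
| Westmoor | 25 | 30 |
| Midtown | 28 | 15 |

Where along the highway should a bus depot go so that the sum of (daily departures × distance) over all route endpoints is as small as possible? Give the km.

For a sum of weighted absolute distances on a line, the optimum is the weighted median (not the mean). Total weight W = 195; half-weight = 97.5.
Sort by position and accumulate weight:
  km 5 (Northgate, w=50) → cum 50
  km 9 (Southcross, w=60) → cum 110  ≥ 97.5 → median here
  km 20 (Eastvale, w=40) → cum 150
  km 25 (Westmoor, w=30) → cum 180
  km 28 (Midtown, w=15) → cum 195
Optimal location: km 9.

x = 9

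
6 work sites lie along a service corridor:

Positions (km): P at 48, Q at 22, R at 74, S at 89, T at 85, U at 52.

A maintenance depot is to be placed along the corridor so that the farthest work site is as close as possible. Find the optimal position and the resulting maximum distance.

The 1-center on a line is the midpoint of the two extreme points: leftmost at 22, rightmost at 89.
Optimal location = (22 + 89)/2 = 55.5; maximum distance = (89 − 22)/2 = 33.5.

location 55.5, max distance 33.5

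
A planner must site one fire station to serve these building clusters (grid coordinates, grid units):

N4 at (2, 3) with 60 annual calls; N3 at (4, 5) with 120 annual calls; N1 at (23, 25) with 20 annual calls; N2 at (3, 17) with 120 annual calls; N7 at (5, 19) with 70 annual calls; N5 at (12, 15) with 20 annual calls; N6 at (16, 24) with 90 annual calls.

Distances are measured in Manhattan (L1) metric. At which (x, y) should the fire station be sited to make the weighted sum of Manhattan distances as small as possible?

(4, 17)

Manhattan distance separates: Σwᵢ(|x−xᵢ|+|y−yᵢ|) = Σwᵢ|x−xᵢ| + Σwᵢ|y−yᵢ|, so x and y are optimised independently as 1-D weighted medians.
Total weight W = 500; half = 250.
x-coordinate, sorted with cumulative weight:
  x=2 (N4, w=60) cum 60
  x=3 (N2, w=120) cum 180
  x=4 (N3, w=120) cum 300  ← median
  x=5 (N7, w=70) cum 370
  x=12 (N5, w=20) cum 390
  x=16 (N6, w=90) cum 480
  x=23 (N1, w=20) cum 500
⇒ x* = 4
y-coordinate, sorted with cumulative weight:
  y=3 (N4, w=60) cum 60
  y=5 (N3, w=120) cum 180
  y=15 (N5, w=20) cum 200
  y=17 (N2, w=120) cum 320  ← median
  y=19 (N7, w=70) cum 390
  y=24 (N6, w=90) cum 480
  y=25 (N1, w=20) cum 500
⇒ y* = 17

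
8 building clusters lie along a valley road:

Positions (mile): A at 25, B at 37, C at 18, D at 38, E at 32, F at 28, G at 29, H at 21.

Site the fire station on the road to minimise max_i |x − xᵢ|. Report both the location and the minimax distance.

The 1-center on a line is the midpoint of the two extreme points: leftmost at 18, rightmost at 38.
Optimal location = (18 + 38)/2 = 28; maximum distance = (38 − 18)/2 = 10.

location 28, max distance 10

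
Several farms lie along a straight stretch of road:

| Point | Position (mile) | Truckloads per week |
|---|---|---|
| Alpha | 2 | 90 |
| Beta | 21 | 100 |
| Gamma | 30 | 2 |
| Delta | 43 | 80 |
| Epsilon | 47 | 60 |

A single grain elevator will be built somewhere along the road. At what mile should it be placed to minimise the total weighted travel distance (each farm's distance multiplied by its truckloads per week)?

x = 21

For a sum of weighted absolute distances on a line, the optimum is the weighted median (not the mean). Total weight W = 332; half-weight = 166.
Sort by position and accumulate weight:
  mile 2 (Alpha, w=90) → cum 90
  mile 21 (Beta, w=100) → cum 190  ≥ 166 → median here
  mile 30 (Gamma, w=2) → cum 192
  mile 43 (Delta, w=80) → cum 272
  mile 47 (Epsilon, w=60) → cum 332
Optimal location: mile 21.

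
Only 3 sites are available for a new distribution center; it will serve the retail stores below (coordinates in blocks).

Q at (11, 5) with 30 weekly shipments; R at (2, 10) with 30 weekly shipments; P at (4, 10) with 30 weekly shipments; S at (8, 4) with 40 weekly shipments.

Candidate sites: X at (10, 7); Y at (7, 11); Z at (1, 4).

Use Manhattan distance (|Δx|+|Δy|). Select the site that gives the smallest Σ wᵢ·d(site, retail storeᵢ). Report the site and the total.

Total weighted distance at each candidate:
  X (10, 7): total = 890
  Y (7, 11): total = 920
  Z (1, 4): total = 1090
Minimum is at X with total 890 blocks.

X, total 890 blocks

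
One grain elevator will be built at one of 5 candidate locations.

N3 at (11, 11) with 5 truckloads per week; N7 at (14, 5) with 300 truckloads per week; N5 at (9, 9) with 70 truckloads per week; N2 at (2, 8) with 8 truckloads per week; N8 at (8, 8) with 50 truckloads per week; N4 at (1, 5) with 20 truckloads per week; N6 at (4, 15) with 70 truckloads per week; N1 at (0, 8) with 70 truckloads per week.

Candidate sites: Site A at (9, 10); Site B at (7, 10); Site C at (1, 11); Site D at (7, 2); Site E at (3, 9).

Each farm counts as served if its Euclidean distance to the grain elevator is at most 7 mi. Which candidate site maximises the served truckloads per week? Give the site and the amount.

Site E, covering 288

Coverage radius r = 7 mi; a point is covered iff (Δx)²+(Δy)² ≤ 7² = 49.
  Site A (9, 10): covers {N3, N5, N8} → 125
  Site B (7, 10): covers {N3, N5, N2, N8, N6} → 203
  Site C (1, 11): covers {N2, N4, N6, N1} → 168
  Site D (7, 2): covers {N8, N4} → 70
  Site E (3, 9): covers {N5, N2, N8, N4, N6, N1} → 288
Maximum coverage at Site E: 288 truckloads per week.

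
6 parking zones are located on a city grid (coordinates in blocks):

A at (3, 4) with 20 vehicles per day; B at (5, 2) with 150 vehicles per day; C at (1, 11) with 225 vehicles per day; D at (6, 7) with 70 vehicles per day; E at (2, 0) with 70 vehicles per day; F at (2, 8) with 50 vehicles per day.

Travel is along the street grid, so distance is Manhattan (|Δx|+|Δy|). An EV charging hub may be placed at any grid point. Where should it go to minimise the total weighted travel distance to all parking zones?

Manhattan distance separates: Σwᵢ(|x−xᵢ|+|y−yᵢ|) = Σwᵢ|x−xᵢ| + Σwᵢ|y−yᵢ|, so x and y are optimised independently as 1-D weighted medians.
Total weight W = 585; half = 292.5.
x-coordinate, sorted with cumulative weight:
  x=1 (C, w=225) cum 225
  x=2 (E, w=70) cum 295  ← median
  x=2 (F, w=50) cum 345
  x=3 (A, w=20) cum 365
  x=5 (B, w=150) cum 515
  x=6 (D, w=70) cum 585
⇒ x* = 2
y-coordinate, sorted with cumulative weight:
  y=0 (E, w=70) cum 70
  y=2 (B, w=150) cum 220
  y=4 (A, w=20) cum 240
  y=7 (D, w=70) cum 310  ← median
  y=8 (F, w=50) cum 360
  y=11 (C, w=225) cum 585
⇒ y* = 7

(2, 7)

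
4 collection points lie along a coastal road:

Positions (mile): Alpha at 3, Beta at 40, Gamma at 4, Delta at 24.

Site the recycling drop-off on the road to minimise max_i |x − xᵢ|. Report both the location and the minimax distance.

The 1-center on a line is the midpoint of the two extreme points: leftmost at 3, rightmost at 40.
Optimal location = (3 + 40)/2 = 21.5; maximum distance = (40 − 3)/2 = 18.5.

location 21.5, max distance 18.5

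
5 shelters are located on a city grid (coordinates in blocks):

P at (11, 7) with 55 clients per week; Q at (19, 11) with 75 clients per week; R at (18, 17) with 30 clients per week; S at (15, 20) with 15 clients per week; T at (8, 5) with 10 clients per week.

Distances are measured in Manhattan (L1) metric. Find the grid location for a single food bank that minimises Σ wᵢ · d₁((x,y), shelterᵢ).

Manhattan distance separates: Σwᵢ(|x−xᵢ|+|y−yᵢ|) = Σwᵢ|x−xᵢ| + Σwᵢ|y−yᵢ|, so x and y are optimised independently as 1-D weighted medians.
Total weight W = 185; half = 92.5.
x-coordinate, sorted with cumulative weight:
  x=8 (T, w=10) cum 10
  x=11 (P, w=55) cum 65
  x=15 (S, w=15) cum 80
  x=18 (R, w=30) cum 110  ← median
  x=19 (Q, w=75) cum 185
⇒ x* = 18
y-coordinate, sorted with cumulative weight:
  y=5 (T, w=10) cum 10
  y=7 (P, w=55) cum 65
  y=11 (Q, w=75) cum 140  ← median
  y=17 (R, w=30) cum 170
  y=20 (S, w=15) cum 185
⇒ y* = 11

(18, 11)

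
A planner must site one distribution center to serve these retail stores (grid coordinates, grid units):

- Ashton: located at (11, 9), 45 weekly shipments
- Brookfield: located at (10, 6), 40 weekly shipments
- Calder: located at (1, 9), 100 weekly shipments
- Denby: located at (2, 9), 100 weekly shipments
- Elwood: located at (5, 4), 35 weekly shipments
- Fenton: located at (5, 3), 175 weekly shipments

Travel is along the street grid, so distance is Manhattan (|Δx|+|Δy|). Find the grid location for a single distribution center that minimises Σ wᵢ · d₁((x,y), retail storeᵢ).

Manhattan distance separates: Σwᵢ(|x−xᵢ|+|y−yᵢ|) = Σwᵢ|x−xᵢ| + Σwᵢ|y−yᵢ|, so x and y are optimised independently as 1-D weighted medians.
Total weight W = 495; half = 247.5.
x-coordinate, sorted with cumulative weight:
  x=1 (Calder, w=100) cum 100
  x=2 (Denby, w=100) cum 200
  x=5 (Elwood, w=35) cum 235
  x=5 (Fenton, w=175) cum 410  ← median
  x=10 (Brookfield, w=40) cum 450
  x=11 (Ashton, w=45) cum 495
⇒ x* = 5
y-coordinate, sorted with cumulative weight:
  y=3 (Fenton, w=175) cum 175
  y=4 (Elwood, w=35) cum 210
  y=6 (Brookfield, w=40) cum 250  ← median
  y=9 (Ashton, w=45) cum 295
  y=9 (Calder, w=100) cum 395
  y=9 (Denby, w=100) cum 495
⇒ y* = 6

(5, 6)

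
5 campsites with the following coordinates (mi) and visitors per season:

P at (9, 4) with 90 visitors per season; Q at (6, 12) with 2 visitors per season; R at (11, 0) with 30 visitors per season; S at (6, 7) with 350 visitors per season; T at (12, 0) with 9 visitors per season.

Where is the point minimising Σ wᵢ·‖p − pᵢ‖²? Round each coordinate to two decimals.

(6.99, 5.89)

The minimiser of Σwᵢ‖p−pᵢ‖² is the weighted centroid p* = (Σwᵢpᵢ)/(Σwᵢ).
Σwᵢ = 481.
Σwᵢxᵢ = 90·9 + 2·6 + 30·11 + 350·6 + 9·12 = 3360.
Σwᵢyᵢ = 90·4 + 2·12 + 30·0 + 350·7 + 9·0 = 2834.
x* = 3360/481 = 6.99, y* = 2834/481 = 5.89.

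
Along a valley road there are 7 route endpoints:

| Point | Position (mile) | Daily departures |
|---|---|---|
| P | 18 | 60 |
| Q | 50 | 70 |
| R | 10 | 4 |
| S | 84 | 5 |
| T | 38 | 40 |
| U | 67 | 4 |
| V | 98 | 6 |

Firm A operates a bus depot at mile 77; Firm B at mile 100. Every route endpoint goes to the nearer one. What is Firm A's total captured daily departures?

183

The indifferent point is the midpoint (77+100)/2 = 88.5; route endpoints left of it (closer to Firm A at 77) go to Firm A, those right go to Firm B.
  R at 10 (w=4) → Firm A
  P at 18 (w=60) → Firm A
  T at 38 (w=40) → Firm A
  Q at 50 (w=70) → Firm A
  U at 67 (w=4) → Firm A
  S at 84 (w=5) → Firm A
  V at 98 (w=6) → Firm B
Firm A captures 183; Firm B captures 6.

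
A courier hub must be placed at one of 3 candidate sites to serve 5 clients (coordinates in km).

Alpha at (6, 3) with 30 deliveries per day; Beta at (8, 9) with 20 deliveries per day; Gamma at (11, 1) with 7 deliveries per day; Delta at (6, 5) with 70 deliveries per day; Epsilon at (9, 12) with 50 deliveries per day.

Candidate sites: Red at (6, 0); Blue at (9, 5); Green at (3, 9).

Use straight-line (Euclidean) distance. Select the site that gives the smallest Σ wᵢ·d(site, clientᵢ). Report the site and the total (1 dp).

Blue, total 781.9 km

Total weighted distance at each candidate:
  Red (6, 0): total = 1278.5
  Blue (9, 5): total = 781.9
  Green (3, 9): total = 1065.9
Minimum is at Blue with total 781.9 km.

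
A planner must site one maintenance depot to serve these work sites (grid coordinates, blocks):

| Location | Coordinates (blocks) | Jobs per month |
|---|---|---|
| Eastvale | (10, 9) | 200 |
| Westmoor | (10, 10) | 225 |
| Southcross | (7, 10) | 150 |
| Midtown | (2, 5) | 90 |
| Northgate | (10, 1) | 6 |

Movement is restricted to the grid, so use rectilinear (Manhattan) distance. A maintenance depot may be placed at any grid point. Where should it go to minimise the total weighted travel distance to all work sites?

Manhattan distance separates: Σwᵢ(|x−xᵢ|+|y−yᵢ|) = Σwᵢ|x−xᵢ| + Σwᵢ|y−yᵢ|, so x and y are optimised independently as 1-D weighted medians.
Total weight W = 671; half = 335.5.
x-coordinate, sorted with cumulative weight:
  x=2 (Midtown, w=90) cum 90
  x=7 (Southcross, w=150) cum 240
  x=10 (Eastvale, w=200) cum 440  ← median
  x=10 (Westmoor, w=225) cum 665
  x=10 (Northgate, w=6) cum 671
⇒ x* = 10
y-coordinate, sorted with cumulative weight:
  y=1 (Northgate, w=6) cum 6
  y=5 (Midtown, w=90) cum 96
  y=9 (Eastvale, w=200) cum 296
  y=10 (Westmoor, w=225) cum 521  ← median
  y=10 (Southcross, w=150) cum 671
⇒ y* = 10

(10, 10)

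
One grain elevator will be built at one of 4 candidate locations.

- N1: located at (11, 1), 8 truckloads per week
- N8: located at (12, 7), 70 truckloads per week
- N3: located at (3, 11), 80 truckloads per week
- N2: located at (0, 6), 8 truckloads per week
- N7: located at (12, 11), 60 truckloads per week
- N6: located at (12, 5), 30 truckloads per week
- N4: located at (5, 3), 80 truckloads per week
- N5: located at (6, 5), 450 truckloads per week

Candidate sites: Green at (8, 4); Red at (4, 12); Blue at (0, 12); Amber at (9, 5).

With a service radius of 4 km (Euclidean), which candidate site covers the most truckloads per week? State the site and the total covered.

Amber, covering 550

Coverage radius r = 4 km; a point is covered iff (Δx)²+(Δy)² ≤ 4² = 16.
  Green (8, 4): covers {N4, N5} → 530
  Red (4, 12): covers {N3} → 80
  Blue (0, 12): covers {N3} → 80
  Amber (9, 5): covers {N8, N6, N5} → 550
Maximum coverage at Amber: 550 truckloads per week.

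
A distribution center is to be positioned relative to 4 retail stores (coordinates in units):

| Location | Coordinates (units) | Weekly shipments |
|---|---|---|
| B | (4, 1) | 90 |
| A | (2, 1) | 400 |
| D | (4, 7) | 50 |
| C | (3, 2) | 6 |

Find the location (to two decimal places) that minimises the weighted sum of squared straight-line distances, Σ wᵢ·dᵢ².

The minimiser of Σwᵢ‖p−pᵢ‖² is the weighted centroid p* = (Σwᵢpᵢ)/(Σwᵢ).
Σwᵢ = 546.
Σwᵢxᵢ = 90·4 + 400·2 + 50·4 + 6·3 = 1378.
Σwᵢyᵢ = 90·1 + 400·1 + 50·7 + 6·2 = 852.
x* = 1378/546 = 2.52, y* = 852/546 = 1.56.

(2.52, 1.56)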